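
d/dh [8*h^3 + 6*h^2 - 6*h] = 24*h^2 + 12*h - 6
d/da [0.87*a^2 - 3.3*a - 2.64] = 1.74*a - 3.3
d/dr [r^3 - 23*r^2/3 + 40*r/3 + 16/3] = 3*r^2 - 46*r/3 + 40/3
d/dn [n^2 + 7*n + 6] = 2*n + 7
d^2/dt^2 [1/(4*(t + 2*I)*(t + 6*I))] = ((t + 2*I)^2 + (t + 2*I)*(t + 6*I) + (t + 6*I)^2)/(2*(t + 2*I)^3*(t + 6*I)^3)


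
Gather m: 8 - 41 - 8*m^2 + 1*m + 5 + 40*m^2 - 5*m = 32*m^2 - 4*m - 28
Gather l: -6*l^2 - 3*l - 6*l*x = -6*l^2 + l*(-6*x - 3)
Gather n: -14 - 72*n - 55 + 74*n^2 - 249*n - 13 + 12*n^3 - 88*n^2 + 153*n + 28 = 12*n^3 - 14*n^2 - 168*n - 54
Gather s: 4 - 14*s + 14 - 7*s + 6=24 - 21*s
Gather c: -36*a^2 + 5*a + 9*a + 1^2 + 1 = -36*a^2 + 14*a + 2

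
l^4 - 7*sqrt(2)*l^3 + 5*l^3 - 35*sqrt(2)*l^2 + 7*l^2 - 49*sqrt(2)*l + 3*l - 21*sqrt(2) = (l + 1)^2*(l + 3)*(l - 7*sqrt(2))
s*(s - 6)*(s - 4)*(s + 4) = s^4 - 6*s^3 - 16*s^2 + 96*s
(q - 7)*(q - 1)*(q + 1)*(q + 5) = q^4 - 2*q^3 - 36*q^2 + 2*q + 35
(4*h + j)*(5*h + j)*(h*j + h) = 20*h^3*j + 20*h^3 + 9*h^2*j^2 + 9*h^2*j + h*j^3 + h*j^2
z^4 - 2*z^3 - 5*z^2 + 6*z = z*(z - 3)*(z - 1)*(z + 2)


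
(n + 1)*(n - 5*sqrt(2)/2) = n^2 - 5*sqrt(2)*n/2 + n - 5*sqrt(2)/2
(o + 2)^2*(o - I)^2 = o^4 + 4*o^3 - 2*I*o^3 + 3*o^2 - 8*I*o^2 - 4*o - 8*I*o - 4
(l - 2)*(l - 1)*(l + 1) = l^3 - 2*l^2 - l + 2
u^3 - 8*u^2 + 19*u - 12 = (u - 4)*(u - 3)*(u - 1)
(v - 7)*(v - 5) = v^2 - 12*v + 35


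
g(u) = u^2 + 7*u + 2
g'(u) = 2*u + 7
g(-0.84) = -3.17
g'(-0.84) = 5.32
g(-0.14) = 1.04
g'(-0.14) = 6.72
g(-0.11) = 1.24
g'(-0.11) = 6.78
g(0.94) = 9.46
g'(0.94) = 8.88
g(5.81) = 76.43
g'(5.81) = 18.62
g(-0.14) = 1.04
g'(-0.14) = 6.72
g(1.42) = 13.96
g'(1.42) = 9.84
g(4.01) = 46.15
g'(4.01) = 15.02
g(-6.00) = -4.00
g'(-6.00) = -5.00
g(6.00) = 80.00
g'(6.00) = 19.00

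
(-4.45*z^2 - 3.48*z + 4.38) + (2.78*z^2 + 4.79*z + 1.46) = -1.67*z^2 + 1.31*z + 5.84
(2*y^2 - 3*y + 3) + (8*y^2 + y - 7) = 10*y^2 - 2*y - 4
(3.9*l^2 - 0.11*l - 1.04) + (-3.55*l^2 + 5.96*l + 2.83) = 0.35*l^2 + 5.85*l + 1.79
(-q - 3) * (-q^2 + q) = q^3 + 2*q^2 - 3*q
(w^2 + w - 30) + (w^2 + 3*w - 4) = 2*w^2 + 4*w - 34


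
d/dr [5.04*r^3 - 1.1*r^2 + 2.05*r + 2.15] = 15.12*r^2 - 2.2*r + 2.05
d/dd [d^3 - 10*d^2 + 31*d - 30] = 3*d^2 - 20*d + 31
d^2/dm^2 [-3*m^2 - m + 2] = -6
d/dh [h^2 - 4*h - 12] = 2*h - 4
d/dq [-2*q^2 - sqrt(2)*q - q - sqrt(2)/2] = -4*q - sqrt(2) - 1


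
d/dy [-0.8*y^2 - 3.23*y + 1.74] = -1.6*y - 3.23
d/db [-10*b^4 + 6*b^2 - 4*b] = -40*b^3 + 12*b - 4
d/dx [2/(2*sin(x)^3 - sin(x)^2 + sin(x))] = 2*(-6*cos(x) + 2/tan(x) - cos(x)/sin(x)^2)/(2*sin(x)^2 - sin(x) + 1)^2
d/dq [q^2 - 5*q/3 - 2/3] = 2*q - 5/3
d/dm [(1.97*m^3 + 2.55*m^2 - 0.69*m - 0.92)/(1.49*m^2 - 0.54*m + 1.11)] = (2.9353*m^4 - 2.1276*m^3 + 6.2112*m^2 + 8.4026*m - 1.2627)/(2.2201*m^4 - 1.6092*m^3 + 3.5994*m^2 - 1.1988*m + 1.2321)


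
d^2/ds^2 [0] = 0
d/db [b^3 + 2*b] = 3*b^2 + 2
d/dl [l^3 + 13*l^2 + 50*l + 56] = 3*l^2 + 26*l + 50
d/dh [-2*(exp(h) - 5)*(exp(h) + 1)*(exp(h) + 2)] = (-6*exp(2*h) + 8*exp(h) + 26)*exp(h)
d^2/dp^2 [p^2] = 2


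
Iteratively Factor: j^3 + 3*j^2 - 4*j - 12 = (j - 2)*(j^2 + 5*j + 6) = (j - 2)*(j + 2)*(j + 3)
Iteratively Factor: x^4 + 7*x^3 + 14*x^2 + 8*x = (x)*(x^3 + 7*x^2 + 14*x + 8) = x*(x + 4)*(x^2 + 3*x + 2) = x*(x + 2)*(x + 4)*(x + 1)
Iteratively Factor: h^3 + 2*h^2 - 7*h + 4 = (h + 4)*(h^2 - 2*h + 1) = (h - 1)*(h + 4)*(h - 1)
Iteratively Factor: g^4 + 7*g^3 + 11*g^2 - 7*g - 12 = (g + 4)*(g^3 + 3*g^2 - g - 3) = (g + 3)*(g + 4)*(g^2 - 1) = (g - 1)*(g + 3)*(g + 4)*(g + 1)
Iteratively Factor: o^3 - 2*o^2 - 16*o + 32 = (o - 4)*(o^2 + 2*o - 8) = (o - 4)*(o + 4)*(o - 2)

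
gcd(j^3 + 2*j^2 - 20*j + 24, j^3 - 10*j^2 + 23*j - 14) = j - 2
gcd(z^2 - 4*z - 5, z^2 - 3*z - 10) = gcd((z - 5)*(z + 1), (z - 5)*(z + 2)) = z - 5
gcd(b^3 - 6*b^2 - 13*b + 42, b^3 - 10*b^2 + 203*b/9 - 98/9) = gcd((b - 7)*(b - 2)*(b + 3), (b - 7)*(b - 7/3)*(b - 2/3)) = b - 7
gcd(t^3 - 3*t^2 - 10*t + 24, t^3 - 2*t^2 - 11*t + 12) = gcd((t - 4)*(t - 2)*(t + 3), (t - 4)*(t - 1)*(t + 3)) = t^2 - t - 12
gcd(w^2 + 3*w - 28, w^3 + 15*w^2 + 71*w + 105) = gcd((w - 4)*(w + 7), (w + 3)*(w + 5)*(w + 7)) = w + 7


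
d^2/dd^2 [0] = 0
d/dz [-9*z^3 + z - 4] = 1 - 27*z^2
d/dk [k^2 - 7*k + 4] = 2*k - 7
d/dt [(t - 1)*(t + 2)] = 2*t + 1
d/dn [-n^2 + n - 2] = 1 - 2*n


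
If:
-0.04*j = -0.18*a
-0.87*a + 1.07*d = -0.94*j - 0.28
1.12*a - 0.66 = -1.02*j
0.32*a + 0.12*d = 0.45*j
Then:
No Solution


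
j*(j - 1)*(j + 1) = j^3 - j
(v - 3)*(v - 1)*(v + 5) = v^3 + v^2 - 17*v + 15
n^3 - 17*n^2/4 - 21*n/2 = n*(n - 6)*(n + 7/4)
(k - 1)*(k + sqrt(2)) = k^2 - k + sqrt(2)*k - sqrt(2)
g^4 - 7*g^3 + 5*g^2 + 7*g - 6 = (g - 6)*(g - 1)^2*(g + 1)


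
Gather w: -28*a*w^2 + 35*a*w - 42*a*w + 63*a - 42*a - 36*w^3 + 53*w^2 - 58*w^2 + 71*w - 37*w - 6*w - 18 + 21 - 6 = 21*a - 36*w^3 + w^2*(-28*a - 5) + w*(28 - 7*a) - 3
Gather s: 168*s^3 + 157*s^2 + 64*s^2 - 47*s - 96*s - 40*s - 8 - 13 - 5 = 168*s^3 + 221*s^2 - 183*s - 26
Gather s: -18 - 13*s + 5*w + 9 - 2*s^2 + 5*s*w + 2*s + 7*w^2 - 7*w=-2*s^2 + s*(5*w - 11) + 7*w^2 - 2*w - 9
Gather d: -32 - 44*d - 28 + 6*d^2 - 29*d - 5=6*d^2 - 73*d - 65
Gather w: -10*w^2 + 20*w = -10*w^2 + 20*w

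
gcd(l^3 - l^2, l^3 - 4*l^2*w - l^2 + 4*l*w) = l^2 - l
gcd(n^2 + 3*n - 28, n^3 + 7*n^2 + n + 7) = n + 7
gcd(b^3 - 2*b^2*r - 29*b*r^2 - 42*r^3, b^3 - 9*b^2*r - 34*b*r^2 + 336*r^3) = -b + 7*r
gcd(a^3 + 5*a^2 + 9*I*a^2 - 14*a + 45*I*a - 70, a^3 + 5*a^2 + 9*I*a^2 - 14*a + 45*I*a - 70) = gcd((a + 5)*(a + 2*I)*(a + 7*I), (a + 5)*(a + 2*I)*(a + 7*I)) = a^3 + a^2*(5 + 9*I) + a*(-14 + 45*I) - 70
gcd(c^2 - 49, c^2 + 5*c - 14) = c + 7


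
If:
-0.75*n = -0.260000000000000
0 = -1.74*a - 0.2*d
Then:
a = -0.114942528735632*d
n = 0.35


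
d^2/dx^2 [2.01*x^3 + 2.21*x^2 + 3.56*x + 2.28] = 12.06*x + 4.42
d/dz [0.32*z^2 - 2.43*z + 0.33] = 0.64*z - 2.43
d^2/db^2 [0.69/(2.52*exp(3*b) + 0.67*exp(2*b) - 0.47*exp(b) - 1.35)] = ((-15.6492*exp(2*b) - 1.8492*exp(b) + 0.3243)*(2.52*exp(3*b) + 0.67*exp(2*b) - 0.47*exp(b) - 1.35) + 0.69*(7.56*exp(2*b) + 1.34*exp(b) - 0.47)*(15.12*exp(2*b) + 2.68*exp(b) - 0.94)*exp(b))*exp(b)/(2.52*exp(3*b) + 0.67*exp(2*b) - 0.47*exp(b) - 1.35)^3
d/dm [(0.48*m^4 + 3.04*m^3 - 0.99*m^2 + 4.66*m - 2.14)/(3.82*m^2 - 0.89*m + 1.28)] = (3.6672*m^5 + 10.3312*m^4 - 2.9536*m^3 - 5.2465*m^2 + 13.8152*m + 4.0602)/(14.5924*m^4 - 6.7996*m^3 + 10.5713*m^2 - 2.2784*m + 1.6384)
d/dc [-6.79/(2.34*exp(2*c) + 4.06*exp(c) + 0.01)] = (31.7772*exp(c) + 27.5674)*exp(c)/(2.34*exp(2*c) + 4.06*exp(c) + 0.01)^2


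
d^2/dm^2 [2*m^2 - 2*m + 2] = 4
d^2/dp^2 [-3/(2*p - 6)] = -3/(p - 3)^3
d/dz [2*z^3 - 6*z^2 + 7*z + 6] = 6*z^2 - 12*z + 7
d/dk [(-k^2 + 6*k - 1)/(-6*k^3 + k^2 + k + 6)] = (2*(3 - k)*(-6*k^3 + k^2 + k + 6) + (-18*k^2 + 2*k + 1)*(k^2 - 6*k + 1))/(-6*k^3 + k^2 + k + 6)^2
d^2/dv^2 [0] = 0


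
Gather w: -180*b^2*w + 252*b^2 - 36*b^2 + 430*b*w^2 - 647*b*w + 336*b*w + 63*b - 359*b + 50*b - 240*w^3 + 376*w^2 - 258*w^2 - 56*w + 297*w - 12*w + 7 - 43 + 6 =216*b^2 - 246*b - 240*w^3 + w^2*(430*b + 118) + w*(-180*b^2 - 311*b + 229) - 30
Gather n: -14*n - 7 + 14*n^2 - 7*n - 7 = 14*n^2 - 21*n - 14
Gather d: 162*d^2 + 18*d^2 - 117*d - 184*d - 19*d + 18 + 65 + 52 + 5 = 180*d^2 - 320*d + 140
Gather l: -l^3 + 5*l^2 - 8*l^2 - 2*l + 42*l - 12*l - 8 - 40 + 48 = -l^3 - 3*l^2 + 28*l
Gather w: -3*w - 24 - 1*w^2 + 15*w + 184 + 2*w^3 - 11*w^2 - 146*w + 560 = 2*w^3 - 12*w^2 - 134*w + 720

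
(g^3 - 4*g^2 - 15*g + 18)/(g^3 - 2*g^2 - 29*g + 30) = (g + 3)/(g + 5)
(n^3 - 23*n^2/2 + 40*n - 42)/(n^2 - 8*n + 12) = n - 7/2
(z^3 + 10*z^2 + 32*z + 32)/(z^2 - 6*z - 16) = (z^2 + 8*z + 16)/(z - 8)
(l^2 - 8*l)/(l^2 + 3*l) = (l - 8)/(l + 3)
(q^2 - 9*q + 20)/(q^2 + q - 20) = (q - 5)/(q + 5)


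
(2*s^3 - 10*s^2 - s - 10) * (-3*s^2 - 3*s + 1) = -6*s^5 + 24*s^4 + 35*s^3 + 23*s^2 + 29*s - 10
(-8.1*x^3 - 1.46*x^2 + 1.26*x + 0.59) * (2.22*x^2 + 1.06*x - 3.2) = -17.982*x^5 - 11.8272*x^4 + 27.1696*x^3 + 7.3174*x^2 - 3.4066*x - 1.888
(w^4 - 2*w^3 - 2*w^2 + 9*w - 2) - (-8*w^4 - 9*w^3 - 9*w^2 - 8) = 9*w^4 + 7*w^3 + 7*w^2 + 9*w + 6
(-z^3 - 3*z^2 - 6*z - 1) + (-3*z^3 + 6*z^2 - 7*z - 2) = -4*z^3 + 3*z^2 - 13*z - 3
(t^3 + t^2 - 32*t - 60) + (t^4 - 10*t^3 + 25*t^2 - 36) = t^4 - 9*t^3 + 26*t^2 - 32*t - 96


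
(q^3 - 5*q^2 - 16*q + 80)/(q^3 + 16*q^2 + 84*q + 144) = (q^2 - 9*q + 20)/(q^2 + 12*q + 36)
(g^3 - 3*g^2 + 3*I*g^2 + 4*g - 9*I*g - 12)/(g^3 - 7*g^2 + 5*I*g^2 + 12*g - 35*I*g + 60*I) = (g^2 + 3*I*g + 4)/(g^2 + g*(-4 + 5*I) - 20*I)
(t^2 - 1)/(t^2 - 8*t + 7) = (t + 1)/(t - 7)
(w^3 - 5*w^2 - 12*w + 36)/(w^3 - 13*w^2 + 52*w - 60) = (w + 3)/(w - 5)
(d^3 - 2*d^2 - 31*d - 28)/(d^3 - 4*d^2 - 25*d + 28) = (d + 1)/(d - 1)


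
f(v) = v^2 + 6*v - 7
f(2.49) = 14.14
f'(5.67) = 17.34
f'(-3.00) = 0.00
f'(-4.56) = -3.12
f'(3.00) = 12.00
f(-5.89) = -7.65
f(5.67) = 59.17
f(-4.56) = -13.57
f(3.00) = 20.00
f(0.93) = -0.56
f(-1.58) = -13.98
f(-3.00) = -16.00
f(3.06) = 20.72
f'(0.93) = 7.86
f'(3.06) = 12.12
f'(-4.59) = -3.18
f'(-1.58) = 2.84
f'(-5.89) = -5.78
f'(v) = 2*v + 6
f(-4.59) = -13.47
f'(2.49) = 10.98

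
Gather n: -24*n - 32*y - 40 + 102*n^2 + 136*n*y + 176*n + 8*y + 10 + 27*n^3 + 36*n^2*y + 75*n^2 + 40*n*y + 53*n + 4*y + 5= 27*n^3 + n^2*(36*y + 177) + n*(176*y + 205) - 20*y - 25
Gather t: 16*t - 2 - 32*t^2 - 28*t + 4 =-32*t^2 - 12*t + 2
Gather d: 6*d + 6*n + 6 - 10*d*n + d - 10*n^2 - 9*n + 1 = d*(7 - 10*n) - 10*n^2 - 3*n + 7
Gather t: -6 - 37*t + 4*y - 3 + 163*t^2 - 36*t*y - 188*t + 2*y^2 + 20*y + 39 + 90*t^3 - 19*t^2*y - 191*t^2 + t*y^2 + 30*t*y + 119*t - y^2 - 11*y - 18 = 90*t^3 + t^2*(-19*y - 28) + t*(y^2 - 6*y - 106) + y^2 + 13*y + 12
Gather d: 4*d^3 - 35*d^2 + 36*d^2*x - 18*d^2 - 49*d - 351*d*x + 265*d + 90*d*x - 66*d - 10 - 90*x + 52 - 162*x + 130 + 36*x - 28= 4*d^3 + d^2*(36*x - 53) + d*(150 - 261*x) - 216*x + 144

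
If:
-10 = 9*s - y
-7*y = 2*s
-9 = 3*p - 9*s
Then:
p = -81/13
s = -14/13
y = 4/13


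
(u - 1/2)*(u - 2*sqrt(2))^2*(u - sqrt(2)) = u^4 - 5*sqrt(2)*u^3 - u^3/2 + 5*sqrt(2)*u^2/2 + 16*u^2 - 8*sqrt(2)*u - 8*u + 4*sqrt(2)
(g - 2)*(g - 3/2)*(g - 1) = g^3 - 9*g^2/2 + 13*g/2 - 3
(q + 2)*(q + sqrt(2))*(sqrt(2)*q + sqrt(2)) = sqrt(2)*q^3 + 2*q^2 + 3*sqrt(2)*q^2 + 2*sqrt(2)*q + 6*q + 4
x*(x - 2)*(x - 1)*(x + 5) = x^4 + 2*x^3 - 13*x^2 + 10*x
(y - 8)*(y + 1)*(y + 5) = y^3 - 2*y^2 - 43*y - 40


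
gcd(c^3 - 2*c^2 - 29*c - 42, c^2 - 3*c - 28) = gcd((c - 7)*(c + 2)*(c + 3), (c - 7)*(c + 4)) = c - 7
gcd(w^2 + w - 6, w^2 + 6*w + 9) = w + 3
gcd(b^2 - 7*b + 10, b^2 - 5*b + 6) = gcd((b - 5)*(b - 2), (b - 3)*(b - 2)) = b - 2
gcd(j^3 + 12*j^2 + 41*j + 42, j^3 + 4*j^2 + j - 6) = j^2 + 5*j + 6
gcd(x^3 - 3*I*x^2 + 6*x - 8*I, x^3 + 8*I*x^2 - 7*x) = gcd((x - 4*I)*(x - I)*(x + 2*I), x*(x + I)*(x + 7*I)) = 1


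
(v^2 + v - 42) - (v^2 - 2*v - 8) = 3*v - 34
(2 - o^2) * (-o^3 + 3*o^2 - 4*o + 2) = o^5 - 3*o^4 + 2*o^3 + 4*o^2 - 8*o + 4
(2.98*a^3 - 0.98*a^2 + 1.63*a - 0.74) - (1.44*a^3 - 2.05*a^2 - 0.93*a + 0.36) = 1.54*a^3 + 1.07*a^2 + 2.56*a - 1.1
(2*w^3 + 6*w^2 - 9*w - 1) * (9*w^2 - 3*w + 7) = 18*w^5 + 48*w^4 - 85*w^3 + 60*w^2 - 60*w - 7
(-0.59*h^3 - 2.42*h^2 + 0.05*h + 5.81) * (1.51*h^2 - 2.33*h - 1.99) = -0.8909*h^5 - 2.2795*h^4 + 6.8882*h^3 + 13.4724*h^2 - 13.6368*h - 11.5619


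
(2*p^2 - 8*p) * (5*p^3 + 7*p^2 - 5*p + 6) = 10*p^5 - 26*p^4 - 66*p^3 + 52*p^2 - 48*p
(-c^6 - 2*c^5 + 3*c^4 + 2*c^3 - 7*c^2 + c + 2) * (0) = 0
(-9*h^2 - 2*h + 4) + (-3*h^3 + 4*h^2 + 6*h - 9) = -3*h^3 - 5*h^2 + 4*h - 5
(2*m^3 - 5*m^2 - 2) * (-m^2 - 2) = -2*m^5 + 5*m^4 - 4*m^3 + 12*m^2 + 4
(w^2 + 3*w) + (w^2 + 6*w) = 2*w^2 + 9*w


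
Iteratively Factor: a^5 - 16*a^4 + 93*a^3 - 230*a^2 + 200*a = (a)*(a^4 - 16*a^3 + 93*a^2 - 230*a + 200) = a*(a - 5)*(a^3 - 11*a^2 + 38*a - 40) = a*(a - 5)^2*(a^2 - 6*a + 8) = a*(a - 5)^2*(a - 4)*(a - 2)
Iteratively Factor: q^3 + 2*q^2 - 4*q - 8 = (q + 2)*(q^2 - 4) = (q - 2)*(q + 2)*(q + 2)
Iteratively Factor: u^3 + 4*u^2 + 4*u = (u)*(u^2 + 4*u + 4) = u*(u + 2)*(u + 2)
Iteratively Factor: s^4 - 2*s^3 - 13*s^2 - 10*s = (s)*(s^3 - 2*s^2 - 13*s - 10) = s*(s + 1)*(s^2 - 3*s - 10) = s*(s - 5)*(s + 1)*(s + 2)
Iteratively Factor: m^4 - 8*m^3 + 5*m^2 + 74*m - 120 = (m + 3)*(m^3 - 11*m^2 + 38*m - 40) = (m - 4)*(m + 3)*(m^2 - 7*m + 10) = (m - 5)*(m - 4)*(m + 3)*(m - 2)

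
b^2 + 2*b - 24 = (b - 4)*(b + 6)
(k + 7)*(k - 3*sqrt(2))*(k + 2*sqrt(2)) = k^3 - sqrt(2)*k^2 + 7*k^2 - 12*k - 7*sqrt(2)*k - 84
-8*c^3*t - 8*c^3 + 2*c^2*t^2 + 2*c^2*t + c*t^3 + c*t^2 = (-2*c + t)*(4*c + t)*(c*t + c)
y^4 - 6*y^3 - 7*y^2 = y^2*(y - 7)*(y + 1)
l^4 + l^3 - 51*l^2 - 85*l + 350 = (l - 7)*(l - 2)*(l + 5)^2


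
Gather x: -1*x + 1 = 1 - x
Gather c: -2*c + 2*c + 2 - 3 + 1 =0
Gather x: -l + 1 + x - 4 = -l + x - 3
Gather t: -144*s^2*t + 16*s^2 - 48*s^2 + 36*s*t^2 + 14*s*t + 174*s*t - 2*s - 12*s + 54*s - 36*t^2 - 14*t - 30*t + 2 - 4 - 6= -32*s^2 + 40*s + t^2*(36*s - 36) + t*(-144*s^2 + 188*s - 44) - 8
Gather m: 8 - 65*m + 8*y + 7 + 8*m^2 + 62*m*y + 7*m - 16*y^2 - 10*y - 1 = 8*m^2 + m*(62*y - 58) - 16*y^2 - 2*y + 14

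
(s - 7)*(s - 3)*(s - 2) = s^3 - 12*s^2 + 41*s - 42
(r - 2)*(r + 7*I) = r^2 - 2*r + 7*I*r - 14*I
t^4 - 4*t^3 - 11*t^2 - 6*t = t*(t - 6)*(t + 1)^2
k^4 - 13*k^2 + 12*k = k*(k - 3)*(k - 1)*(k + 4)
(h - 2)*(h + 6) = h^2 + 4*h - 12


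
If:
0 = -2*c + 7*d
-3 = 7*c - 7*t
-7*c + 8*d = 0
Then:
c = 0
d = 0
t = 3/7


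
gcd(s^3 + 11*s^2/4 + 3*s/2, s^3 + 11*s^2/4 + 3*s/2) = s^3 + 11*s^2/4 + 3*s/2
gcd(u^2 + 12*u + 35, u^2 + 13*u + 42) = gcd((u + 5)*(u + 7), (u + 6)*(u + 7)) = u + 7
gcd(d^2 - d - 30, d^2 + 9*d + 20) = d + 5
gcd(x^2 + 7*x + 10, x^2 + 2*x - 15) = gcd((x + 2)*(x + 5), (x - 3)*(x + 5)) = x + 5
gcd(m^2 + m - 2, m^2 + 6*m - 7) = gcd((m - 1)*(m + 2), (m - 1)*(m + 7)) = m - 1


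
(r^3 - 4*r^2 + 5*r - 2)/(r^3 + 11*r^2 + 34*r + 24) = (r^3 - 4*r^2 + 5*r - 2)/(r^3 + 11*r^2 + 34*r + 24)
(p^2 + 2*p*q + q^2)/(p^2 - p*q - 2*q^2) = (p + q)/(p - 2*q)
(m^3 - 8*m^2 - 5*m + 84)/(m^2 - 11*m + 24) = (m^3 - 8*m^2 - 5*m + 84)/(m^2 - 11*m + 24)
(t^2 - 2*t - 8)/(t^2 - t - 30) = (-t^2 + 2*t + 8)/(-t^2 + t + 30)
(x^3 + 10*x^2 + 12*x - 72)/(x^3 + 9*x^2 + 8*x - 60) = (x + 6)/(x + 5)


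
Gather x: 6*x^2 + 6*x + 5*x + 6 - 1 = 6*x^2 + 11*x + 5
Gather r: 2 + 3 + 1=6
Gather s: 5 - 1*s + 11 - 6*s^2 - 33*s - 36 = -6*s^2 - 34*s - 20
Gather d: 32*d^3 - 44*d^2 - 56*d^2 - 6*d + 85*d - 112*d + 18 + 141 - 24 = 32*d^3 - 100*d^2 - 33*d + 135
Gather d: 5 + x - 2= x + 3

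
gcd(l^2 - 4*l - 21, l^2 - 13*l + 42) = l - 7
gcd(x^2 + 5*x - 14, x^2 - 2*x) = x - 2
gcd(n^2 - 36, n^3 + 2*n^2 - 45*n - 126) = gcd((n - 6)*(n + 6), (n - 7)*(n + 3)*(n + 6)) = n + 6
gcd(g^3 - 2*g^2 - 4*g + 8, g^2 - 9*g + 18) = 1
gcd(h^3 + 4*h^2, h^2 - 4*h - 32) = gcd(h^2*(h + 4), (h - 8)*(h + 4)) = h + 4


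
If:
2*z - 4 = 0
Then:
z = 2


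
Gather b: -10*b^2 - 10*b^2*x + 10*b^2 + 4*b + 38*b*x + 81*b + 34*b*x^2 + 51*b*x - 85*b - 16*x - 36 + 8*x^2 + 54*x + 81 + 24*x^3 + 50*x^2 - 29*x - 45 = -10*b^2*x + b*(34*x^2 + 89*x) + 24*x^3 + 58*x^2 + 9*x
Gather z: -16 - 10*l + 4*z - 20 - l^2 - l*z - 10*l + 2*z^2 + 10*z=-l^2 - 20*l + 2*z^2 + z*(14 - l) - 36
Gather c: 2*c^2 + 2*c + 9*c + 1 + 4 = 2*c^2 + 11*c + 5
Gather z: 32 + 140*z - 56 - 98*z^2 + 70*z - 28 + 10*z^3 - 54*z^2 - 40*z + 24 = 10*z^3 - 152*z^2 + 170*z - 28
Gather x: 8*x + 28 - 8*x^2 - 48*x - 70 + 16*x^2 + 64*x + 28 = 8*x^2 + 24*x - 14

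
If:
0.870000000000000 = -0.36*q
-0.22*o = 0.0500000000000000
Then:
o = -0.23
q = -2.42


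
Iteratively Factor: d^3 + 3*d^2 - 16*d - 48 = (d - 4)*(d^2 + 7*d + 12) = (d - 4)*(d + 3)*(d + 4)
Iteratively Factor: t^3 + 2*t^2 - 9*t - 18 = (t + 2)*(t^2 - 9) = (t - 3)*(t + 2)*(t + 3)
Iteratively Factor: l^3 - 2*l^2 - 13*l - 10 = (l + 1)*(l^2 - 3*l - 10) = (l + 1)*(l + 2)*(l - 5)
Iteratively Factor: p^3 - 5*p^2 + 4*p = (p - 1)*(p^2 - 4*p) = p*(p - 1)*(p - 4)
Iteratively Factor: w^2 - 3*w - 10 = (w - 5)*(w + 2)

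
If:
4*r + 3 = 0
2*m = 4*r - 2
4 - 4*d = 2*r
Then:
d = 11/8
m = -5/2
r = -3/4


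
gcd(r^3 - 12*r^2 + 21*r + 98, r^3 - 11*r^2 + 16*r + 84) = r^2 - 5*r - 14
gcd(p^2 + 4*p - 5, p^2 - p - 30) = p + 5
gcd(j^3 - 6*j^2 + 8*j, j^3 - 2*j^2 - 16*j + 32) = j^2 - 6*j + 8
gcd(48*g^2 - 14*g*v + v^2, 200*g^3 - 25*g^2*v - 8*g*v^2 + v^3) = -8*g + v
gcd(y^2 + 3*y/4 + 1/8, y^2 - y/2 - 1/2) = y + 1/2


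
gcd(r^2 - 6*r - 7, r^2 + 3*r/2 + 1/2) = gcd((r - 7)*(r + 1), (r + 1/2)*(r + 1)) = r + 1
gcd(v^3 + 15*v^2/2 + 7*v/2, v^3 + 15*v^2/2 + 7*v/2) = v^3 + 15*v^2/2 + 7*v/2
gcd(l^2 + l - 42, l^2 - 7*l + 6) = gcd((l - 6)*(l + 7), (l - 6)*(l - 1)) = l - 6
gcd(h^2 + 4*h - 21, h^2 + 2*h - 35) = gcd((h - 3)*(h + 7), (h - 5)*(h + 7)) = h + 7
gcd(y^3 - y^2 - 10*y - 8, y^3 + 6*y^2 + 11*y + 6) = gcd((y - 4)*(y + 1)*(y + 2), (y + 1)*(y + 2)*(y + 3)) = y^2 + 3*y + 2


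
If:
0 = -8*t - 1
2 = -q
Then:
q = -2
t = -1/8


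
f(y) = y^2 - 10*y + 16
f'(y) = 2*y - 10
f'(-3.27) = -16.54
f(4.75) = -8.94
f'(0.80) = -8.40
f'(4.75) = -0.50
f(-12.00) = 280.00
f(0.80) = 8.64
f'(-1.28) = -12.56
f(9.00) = 7.00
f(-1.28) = 30.44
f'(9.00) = 8.00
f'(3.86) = -2.28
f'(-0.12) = -10.24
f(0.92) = 7.65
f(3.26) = -5.97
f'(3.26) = -3.48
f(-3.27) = 59.39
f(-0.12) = 17.21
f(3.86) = -7.70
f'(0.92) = -8.16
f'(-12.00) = -34.00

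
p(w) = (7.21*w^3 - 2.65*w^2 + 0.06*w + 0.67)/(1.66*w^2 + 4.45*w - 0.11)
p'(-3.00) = -406.14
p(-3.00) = -147.32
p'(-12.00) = 3.93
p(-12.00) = -69.21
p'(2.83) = 3.16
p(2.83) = 5.55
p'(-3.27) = -107.49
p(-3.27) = -90.64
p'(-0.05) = -27.36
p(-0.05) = -2.01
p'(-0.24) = -3.64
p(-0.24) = -0.37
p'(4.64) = 3.68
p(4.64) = 11.80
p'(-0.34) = -3.15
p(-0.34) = -0.04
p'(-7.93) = 3.03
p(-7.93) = -54.53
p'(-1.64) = -27.14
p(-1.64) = 13.03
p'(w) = (-3.32*w - 4.45)*(7.21*w^3 - 2.65*w^2 + 0.06*w + 0.67)/(1.66*w^2 + 4.45*w - 0.11)^2 + (21.63*w^2 - 5.3*w + 0.06)/(1.66*w^2 + 4.45*w - 0.11) = (11.9686*w^4 + 64.169*w^3 - 14.2714*w^2 - 1.6414*w - 2.9881)/(2.7556*w^4 + 14.774*w^3 + 19.4373*w^2 - 0.979*w + 0.0121)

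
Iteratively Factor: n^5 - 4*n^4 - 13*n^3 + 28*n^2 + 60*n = (n + 2)*(n^4 - 6*n^3 - n^2 + 30*n) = (n - 5)*(n + 2)*(n^3 - n^2 - 6*n) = n*(n - 5)*(n + 2)*(n^2 - n - 6) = n*(n - 5)*(n - 3)*(n + 2)*(n + 2)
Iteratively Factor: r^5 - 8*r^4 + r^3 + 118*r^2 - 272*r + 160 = (r - 1)*(r^4 - 7*r^3 - 6*r^2 + 112*r - 160) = (r - 5)*(r - 1)*(r^3 - 2*r^2 - 16*r + 32) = (r - 5)*(r - 2)*(r - 1)*(r^2 - 16) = (r - 5)*(r - 4)*(r - 2)*(r - 1)*(r + 4)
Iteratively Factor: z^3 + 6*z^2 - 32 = (z + 4)*(z^2 + 2*z - 8) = (z + 4)^2*(z - 2)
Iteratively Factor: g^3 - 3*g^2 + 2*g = (g - 2)*(g^2 - g) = (g - 2)*(g - 1)*(g)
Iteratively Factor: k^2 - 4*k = (k)*(k - 4)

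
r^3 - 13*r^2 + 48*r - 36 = (r - 6)^2*(r - 1)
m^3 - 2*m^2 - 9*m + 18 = (m - 3)*(m - 2)*(m + 3)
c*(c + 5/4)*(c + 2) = c^3 + 13*c^2/4 + 5*c/2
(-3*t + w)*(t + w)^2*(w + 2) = -3*t^3*w - 6*t^3 - 5*t^2*w^2 - 10*t^2*w - t*w^3 - 2*t*w^2 + w^4 + 2*w^3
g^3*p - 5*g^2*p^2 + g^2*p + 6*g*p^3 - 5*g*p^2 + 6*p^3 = (g - 3*p)*(g - 2*p)*(g*p + p)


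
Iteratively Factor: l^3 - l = (l - 1)*(l^2 + l) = (l - 1)*(l + 1)*(l)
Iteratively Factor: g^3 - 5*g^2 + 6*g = (g - 2)*(g^2 - 3*g) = g*(g - 2)*(g - 3)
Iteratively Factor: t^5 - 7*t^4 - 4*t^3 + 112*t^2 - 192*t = (t - 3)*(t^4 - 4*t^3 - 16*t^2 + 64*t) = (t - 4)*(t - 3)*(t^3 - 16*t) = t*(t - 4)*(t - 3)*(t^2 - 16) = t*(t - 4)*(t - 3)*(t + 4)*(t - 4)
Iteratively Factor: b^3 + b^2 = (b)*(b^2 + b) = b^2*(b + 1)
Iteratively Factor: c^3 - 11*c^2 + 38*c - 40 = (c - 2)*(c^2 - 9*c + 20) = (c - 4)*(c - 2)*(c - 5)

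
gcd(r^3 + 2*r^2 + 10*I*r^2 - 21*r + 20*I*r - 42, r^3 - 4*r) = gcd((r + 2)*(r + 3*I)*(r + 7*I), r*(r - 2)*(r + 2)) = r + 2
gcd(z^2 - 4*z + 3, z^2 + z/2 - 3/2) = z - 1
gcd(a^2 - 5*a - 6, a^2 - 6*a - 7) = a + 1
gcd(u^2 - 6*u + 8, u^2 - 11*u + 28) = u - 4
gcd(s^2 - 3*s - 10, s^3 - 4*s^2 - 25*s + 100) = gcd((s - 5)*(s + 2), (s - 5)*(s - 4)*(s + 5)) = s - 5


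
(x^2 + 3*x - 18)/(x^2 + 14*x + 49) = (x^2 + 3*x - 18)/(x^2 + 14*x + 49)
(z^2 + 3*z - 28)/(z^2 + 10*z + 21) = (z - 4)/(z + 3)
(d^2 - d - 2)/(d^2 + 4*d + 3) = (d - 2)/(d + 3)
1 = 1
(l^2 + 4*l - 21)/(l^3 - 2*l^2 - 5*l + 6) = (l + 7)/(l^2 + l - 2)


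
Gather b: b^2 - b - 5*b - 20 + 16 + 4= b^2 - 6*b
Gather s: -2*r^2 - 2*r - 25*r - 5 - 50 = -2*r^2 - 27*r - 55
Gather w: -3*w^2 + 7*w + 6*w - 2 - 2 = -3*w^2 + 13*w - 4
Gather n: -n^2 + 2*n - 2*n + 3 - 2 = 1 - n^2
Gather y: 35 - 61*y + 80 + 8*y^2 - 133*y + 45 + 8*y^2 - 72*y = 16*y^2 - 266*y + 160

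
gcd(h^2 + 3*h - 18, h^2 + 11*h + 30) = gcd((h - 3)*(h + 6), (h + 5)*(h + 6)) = h + 6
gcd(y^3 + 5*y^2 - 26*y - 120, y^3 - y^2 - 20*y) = y^2 - y - 20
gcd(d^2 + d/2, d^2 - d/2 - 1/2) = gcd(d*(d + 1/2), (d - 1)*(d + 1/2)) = d + 1/2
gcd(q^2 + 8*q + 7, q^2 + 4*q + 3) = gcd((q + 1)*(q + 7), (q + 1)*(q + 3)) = q + 1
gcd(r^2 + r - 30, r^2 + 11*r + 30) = r + 6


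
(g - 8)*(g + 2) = g^2 - 6*g - 16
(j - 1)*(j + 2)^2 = j^3 + 3*j^2 - 4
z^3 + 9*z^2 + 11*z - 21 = (z - 1)*(z + 3)*(z + 7)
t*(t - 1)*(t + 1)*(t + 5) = t^4 + 5*t^3 - t^2 - 5*t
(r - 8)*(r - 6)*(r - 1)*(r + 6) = r^4 - 9*r^3 - 28*r^2 + 324*r - 288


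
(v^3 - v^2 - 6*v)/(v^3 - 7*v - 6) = v/(v + 1)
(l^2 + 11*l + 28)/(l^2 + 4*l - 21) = (l + 4)/(l - 3)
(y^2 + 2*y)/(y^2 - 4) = y/(y - 2)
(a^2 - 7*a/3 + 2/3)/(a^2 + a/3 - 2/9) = 3*(a - 2)/(3*a + 2)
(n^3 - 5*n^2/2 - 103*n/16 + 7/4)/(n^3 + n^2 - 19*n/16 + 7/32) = 2*(n - 4)/(2*n - 1)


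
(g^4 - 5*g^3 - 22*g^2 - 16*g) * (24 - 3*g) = -3*g^5 + 39*g^4 - 54*g^3 - 480*g^2 - 384*g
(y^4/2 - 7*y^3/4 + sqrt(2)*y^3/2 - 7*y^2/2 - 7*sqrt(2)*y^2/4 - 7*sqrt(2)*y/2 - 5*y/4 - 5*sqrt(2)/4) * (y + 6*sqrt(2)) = y^5/2 - 7*y^4/4 + 7*sqrt(2)*y^4/2 - 49*sqrt(2)*y^3/4 + 5*y^3/2 - 49*sqrt(2)*y^2/2 - 89*y^2/4 - 42*y - 35*sqrt(2)*y/4 - 15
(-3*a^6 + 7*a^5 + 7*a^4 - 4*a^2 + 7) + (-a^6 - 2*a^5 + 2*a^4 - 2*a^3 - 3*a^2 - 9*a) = -4*a^6 + 5*a^5 + 9*a^4 - 2*a^3 - 7*a^2 - 9*a + 7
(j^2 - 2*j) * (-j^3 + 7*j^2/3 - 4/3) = -j^5 + 13*j^4/3 - 14*j^3/3 - 4*j^2/3 + 8*j/3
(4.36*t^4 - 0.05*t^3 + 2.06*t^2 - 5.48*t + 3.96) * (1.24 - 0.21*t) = -0.9156*t^5 + 5.4169*t^4 - 0.4946*t^3 + 3.7052*t^2 - 7.6268*t + 4.9104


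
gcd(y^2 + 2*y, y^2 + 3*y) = y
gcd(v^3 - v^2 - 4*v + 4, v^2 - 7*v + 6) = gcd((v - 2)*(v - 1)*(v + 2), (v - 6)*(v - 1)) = v - 1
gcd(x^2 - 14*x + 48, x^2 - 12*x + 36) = x - 6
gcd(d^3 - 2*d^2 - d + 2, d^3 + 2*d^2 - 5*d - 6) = d^2 - d - 2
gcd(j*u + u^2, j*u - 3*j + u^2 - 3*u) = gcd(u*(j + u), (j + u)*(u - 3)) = j + u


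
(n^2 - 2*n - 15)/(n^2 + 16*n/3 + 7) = 3*(n - 5)/(3*n + 7)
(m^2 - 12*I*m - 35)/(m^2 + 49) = (m - 5*I)/(m + 7*I)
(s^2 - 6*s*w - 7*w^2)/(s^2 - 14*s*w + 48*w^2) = (s^2 - 6*s*w - 7*w^2)/(s^2 - 14*s*w + 48*w^2)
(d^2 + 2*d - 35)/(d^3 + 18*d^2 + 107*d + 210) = (d - 5)/(d^2 + 11*d + 30)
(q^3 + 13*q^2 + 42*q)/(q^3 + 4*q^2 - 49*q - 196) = q*(q + 6)/(q^2 - 3*q - 28)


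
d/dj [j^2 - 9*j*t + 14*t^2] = 2*j - 9*t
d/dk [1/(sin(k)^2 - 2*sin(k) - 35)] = 2*(1 - sin(k))*cos(k)/((sin(k) - 7)^2*(sin(k) + 5)^2)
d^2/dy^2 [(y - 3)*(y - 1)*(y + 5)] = 6*y + 2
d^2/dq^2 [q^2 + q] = 2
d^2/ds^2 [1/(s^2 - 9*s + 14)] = 2*(-s^2 + 9*s + (2*s - 9)^2 - 14)/(s^2 - 9*s + 14)^3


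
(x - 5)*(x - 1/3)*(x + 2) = x^3 - 10*x^2/3 - 9*x + 10/3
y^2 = y^2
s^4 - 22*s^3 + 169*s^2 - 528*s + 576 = (s - 8)^2*(s - 3)^2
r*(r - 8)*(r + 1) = r^3 - 7*r^2 - 8*r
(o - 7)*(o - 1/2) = o^2 - 15*o/2 + 7/2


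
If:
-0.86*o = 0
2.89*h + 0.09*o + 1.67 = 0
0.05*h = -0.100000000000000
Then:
No Solution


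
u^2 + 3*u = u*(u + 3)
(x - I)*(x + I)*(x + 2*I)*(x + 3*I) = x^4 + 5*I*x^3 - 5*x^2 + 5*I*x - 6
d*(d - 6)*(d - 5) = d^3 - 11*d^2 + 30*d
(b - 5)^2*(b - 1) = b^3 - 11*b^2 + 35*b - 25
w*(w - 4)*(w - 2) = w^3 - 6*w^2 + 8*w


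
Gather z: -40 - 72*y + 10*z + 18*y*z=-72*y + z*(18*y + 10) - 40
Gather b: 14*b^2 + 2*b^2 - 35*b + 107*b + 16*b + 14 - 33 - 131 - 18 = 16*b^2 + 88*b - 168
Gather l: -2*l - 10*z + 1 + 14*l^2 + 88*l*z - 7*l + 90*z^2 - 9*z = 14*l^2 + l*(88*z - 9) + 90*z^2 - 19*z + 1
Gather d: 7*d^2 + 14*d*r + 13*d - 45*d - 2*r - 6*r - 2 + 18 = 7*d^2 + d*(14*r - 32) - 8*r + 16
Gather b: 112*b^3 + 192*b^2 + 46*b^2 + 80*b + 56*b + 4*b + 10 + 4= 112*b^3 + 238*b^2 + 140*b + 14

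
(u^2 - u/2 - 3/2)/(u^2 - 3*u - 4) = (u - 3/2)/(u - 4)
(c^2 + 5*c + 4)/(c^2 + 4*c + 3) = (c + 4)/(c + 3)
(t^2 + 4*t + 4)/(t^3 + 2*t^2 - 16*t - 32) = (t + 2)/(t^2 - 16)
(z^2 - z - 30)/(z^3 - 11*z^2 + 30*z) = (z + 5)/(z*(z - 5))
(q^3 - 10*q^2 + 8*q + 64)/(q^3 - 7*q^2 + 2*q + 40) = (q - 8)/(q - 5)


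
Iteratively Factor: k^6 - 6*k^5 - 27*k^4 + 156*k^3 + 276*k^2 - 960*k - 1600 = (k + 2)*(k^5 - 8*k^4 - 11*k^3 + 178*k^2 - 80*k - 800) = (k - 5)*(k + 2)*(k^4 - 3*k^3 - 26*k^2 + 48*k + 160) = (k - 5)*(k + 2)*(k + 4)*(k^3 - 7*k^2 + 2*k + 40) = (k - 5)*(k - 4)*(k + 2)*(k + 4)*(k^2 - 3*k - 10) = (k - 5)*(k - 4)*(k + 2)^2*(k + 4)*(k - 5)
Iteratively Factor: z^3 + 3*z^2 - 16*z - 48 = (z - 4)*(z^2 + 7*z + 12) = (z - 4)*(z + 3)*(z + 4)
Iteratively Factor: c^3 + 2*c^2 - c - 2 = (c + 2)*(c^2 - 1) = (c - 1)*(c + 2)*(c + 1)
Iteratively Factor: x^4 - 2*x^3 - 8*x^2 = (x + 2)*(x^3 - 4*x^2) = (x - 4)*(x + 2)*(x^2) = x*(x - 4)*(x + 2)*(x)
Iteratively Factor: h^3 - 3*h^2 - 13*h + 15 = (h - 1)*(h^2 - 2*h - 15) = (h - 5)*(h - 1)*(h + 3)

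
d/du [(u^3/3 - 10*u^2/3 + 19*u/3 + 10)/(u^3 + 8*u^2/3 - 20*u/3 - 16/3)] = 2*(19*u^4 - 77*u^3 - 135*u^2 - 80*u + 148)/(9*u^6 + 48*u^5 - 56*u^4 - 416*u^3 + 144*u^2 + 640*u + 256)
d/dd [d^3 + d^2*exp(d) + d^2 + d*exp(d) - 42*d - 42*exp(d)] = d^2*exp(d) + 3*d^2 + 3*d*exp(d) + 2*d - 41*exp(d) - 42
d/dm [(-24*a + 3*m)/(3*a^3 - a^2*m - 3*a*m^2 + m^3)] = 3*(3*a^3 - a^2*m - 3*a*m^2 + m^3 - (8*a - m)*(a^2 + 6*a*m - 3*m^2))/(3*a^3 - a^2*m - 3*a*m^2 + m^3)^2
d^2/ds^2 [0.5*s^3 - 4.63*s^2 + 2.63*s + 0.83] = 3.0*s - 9.26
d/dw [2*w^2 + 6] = 4*w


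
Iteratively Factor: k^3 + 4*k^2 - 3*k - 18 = (k - 2)*(k^2 + 6*k + 9) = (k - 2)*(k + 3)*(k + 3)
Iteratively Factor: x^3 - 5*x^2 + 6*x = (x - 2)*(x^2 - 3*x) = (x - 3)*(x - 2)*(x)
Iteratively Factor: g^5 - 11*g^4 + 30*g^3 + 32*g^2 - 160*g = (g - 4)*(g^4 - 7*g^3 + 2*g^2 + 40*g) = (g - 4)*(g + 2)*(g^3 - 9*g^2 + 20*g) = (g - 4)^2*(g + 2)*(g^2 - 5*g) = (g - 5)*(g - 4)^2*(g + 2)*(g)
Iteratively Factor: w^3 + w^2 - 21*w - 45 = (w - 5)*(w^2 + 6*w + 9) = (w - 5)*(w + 3)*(w + 3)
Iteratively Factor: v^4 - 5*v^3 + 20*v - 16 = (v - 4)*(v^3 - v^2 - 4*v + 4) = (v - 4)*(v - 1)*(v^2 - 4) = (v - 4)*(v - 1)*(v + 2)*(v - 2)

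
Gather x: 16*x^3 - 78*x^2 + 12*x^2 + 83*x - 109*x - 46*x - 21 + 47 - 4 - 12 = 16*x^3 - 66*x^2 - 72*x + 10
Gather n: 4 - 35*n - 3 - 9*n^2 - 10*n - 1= -9*n^2 - 45*n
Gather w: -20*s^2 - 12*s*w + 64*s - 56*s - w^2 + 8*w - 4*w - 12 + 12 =-20*s^2 + 8*s - w^2 + w*(4 - 12*s)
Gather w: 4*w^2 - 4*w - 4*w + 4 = 4*w^2 - 8*w + 4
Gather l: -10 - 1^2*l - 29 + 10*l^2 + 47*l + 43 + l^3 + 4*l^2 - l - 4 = l^3 + 14*l^2 + 45*l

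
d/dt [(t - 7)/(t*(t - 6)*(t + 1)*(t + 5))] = (-3*t^4 + 28*t^3 + 31*t^2 - 434*t - 210)/(t^2*(t^6 - 62*t^4 - 60*t^3 + 961*t^2 + 1860*t + 900))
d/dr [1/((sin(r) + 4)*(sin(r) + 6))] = -2*(sin(r) + 5)*cos(r)/((sin(r) + 4)^2*(sin(r) + 6)^2)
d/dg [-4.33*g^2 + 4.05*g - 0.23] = 4.05 - 8.66*g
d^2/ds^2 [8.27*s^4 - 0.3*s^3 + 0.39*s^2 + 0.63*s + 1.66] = 99.24*s^2 - 1.8*s + 0.78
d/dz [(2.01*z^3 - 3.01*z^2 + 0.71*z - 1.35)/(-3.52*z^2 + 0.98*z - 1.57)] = (-7.0752*z^4 + 3.9396*z^3 - 9.9177*z^2 - 0.0526000000000018*z + 0.2083)/(12.3904*z^4 - 6.8992*z^3 + 12.0132*z^2 - 3.0772*z + 2.4649)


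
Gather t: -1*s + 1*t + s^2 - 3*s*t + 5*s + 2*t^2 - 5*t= s^2 + 4*s + 2*t^2 + t*(-3*s - 4)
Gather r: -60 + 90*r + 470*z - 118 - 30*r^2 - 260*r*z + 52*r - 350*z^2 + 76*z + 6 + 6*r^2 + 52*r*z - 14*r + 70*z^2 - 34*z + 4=-24*r^2 + r*(128 - 208*z) - 280*z^2 + 512*z - 168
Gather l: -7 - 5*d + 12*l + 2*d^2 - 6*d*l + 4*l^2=2*d^2 - 5*d + 4*l^2 + l*(12 - 6*d) - 7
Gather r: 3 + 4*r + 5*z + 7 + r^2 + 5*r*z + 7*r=r^2 + r*(5*z + 11) + 5*z + 10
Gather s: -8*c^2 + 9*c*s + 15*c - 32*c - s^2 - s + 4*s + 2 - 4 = -8*c^2 - 17*c - s^2 + s*(9*c + 3) - 2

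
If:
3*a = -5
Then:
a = -5/3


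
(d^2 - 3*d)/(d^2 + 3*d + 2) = d*(d - 3)/(d^2 + 3*d + 2)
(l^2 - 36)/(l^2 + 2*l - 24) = (l - 6)/(l - 4)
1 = 1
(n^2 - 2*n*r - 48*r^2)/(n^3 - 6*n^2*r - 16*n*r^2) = (n + 6*r)/(n*(n + 2*r))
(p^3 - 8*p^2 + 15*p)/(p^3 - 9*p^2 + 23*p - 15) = p/(p - 1)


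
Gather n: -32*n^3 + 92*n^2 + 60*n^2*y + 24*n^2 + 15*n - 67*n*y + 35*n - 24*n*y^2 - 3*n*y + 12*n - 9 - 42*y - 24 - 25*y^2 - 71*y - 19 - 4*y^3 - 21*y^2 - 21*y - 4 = -32*n^3 + n^2*(60*y + 116) + n*(-24*y^2 - 70*y + 62) - 4*y^3 - 46*y^2 - 134*y - 56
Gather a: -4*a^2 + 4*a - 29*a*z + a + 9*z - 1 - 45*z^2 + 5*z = -4*a^2 + a*(5 - 29*z) - 45*z^2 + 14*z - 1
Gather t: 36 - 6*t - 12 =24 - 6*t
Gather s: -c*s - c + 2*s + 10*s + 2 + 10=-c + s*(12 - c) + 12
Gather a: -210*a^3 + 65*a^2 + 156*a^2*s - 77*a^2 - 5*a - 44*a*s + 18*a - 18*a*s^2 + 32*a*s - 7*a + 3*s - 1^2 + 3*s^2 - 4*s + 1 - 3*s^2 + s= -210*a^3 + a^2*(156*s - 12) + a*(-18*s^2 - 12*s + 6)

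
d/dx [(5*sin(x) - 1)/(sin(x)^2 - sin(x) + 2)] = (-5*sin(x)^2 + 2*sin(x) + 9)*cos(x)/(sin(x)^2 - sin(x) + 2)^2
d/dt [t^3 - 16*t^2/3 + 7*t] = 3*t^2 - 32*t/3 + 7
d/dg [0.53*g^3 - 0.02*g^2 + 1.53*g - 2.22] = 1.59*g^2 - 0.04*g + 1.53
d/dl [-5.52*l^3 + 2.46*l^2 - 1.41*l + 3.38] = -16.56*l^2 + 4.92*l - 1.41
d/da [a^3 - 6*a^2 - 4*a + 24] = 3*a^2 - 12*a - 4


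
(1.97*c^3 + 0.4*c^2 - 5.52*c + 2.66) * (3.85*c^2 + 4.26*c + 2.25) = 7.5845*c^5 + 9.9322*c^4 - 15.1155*c^3 - 12.3742*c^2 - 1.0884*c + 5.985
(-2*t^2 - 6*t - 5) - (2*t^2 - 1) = -4*t^2 - 6*t - 4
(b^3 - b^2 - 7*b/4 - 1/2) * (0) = 0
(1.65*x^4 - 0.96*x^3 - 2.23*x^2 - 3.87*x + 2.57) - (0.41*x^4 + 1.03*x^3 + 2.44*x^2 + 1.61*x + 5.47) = 1.24*x^4 - 1.99*x^3 - 4.67*x^2 - 5.48*x - 2.9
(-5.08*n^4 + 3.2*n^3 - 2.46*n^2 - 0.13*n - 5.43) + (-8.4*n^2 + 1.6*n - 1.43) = -5.08*n^4 + 3.2*n^3 - 10.86*n^2 + 1.47*n - 6.86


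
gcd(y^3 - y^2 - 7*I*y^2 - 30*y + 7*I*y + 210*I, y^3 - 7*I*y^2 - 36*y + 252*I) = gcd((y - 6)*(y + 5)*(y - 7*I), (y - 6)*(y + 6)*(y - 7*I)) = y^2 + y*(-6 - 7*I) + 42*I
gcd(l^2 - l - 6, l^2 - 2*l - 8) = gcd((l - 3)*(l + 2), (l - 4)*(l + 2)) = l + 2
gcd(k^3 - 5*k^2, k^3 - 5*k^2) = k^3 - 5*k^2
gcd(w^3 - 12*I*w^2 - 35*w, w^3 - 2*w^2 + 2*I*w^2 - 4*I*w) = w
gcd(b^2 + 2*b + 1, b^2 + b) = b + 1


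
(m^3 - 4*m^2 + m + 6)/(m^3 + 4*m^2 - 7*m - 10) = (m - 3)/(m + 5)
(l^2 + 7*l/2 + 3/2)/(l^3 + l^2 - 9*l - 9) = (l + 1/2)/(l^2 - 2*l - 3)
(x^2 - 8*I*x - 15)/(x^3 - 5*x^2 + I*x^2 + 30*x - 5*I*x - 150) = (x - 3*I)/(x^2 + x*(-5 + 6*I) - 30*I)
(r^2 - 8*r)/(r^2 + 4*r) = (r - 8)/(r + 4)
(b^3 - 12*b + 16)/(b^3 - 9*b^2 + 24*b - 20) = (b + 4)/(b - 5)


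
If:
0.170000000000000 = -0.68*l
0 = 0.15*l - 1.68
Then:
No Solution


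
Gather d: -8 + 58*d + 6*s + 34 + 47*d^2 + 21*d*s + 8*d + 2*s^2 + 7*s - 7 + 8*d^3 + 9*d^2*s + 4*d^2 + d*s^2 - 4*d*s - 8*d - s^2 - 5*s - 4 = 8*d^3 + d^2*(9*s + 51) + d*(s^2 + 17*s + 58) + s^2 + 8*s + 15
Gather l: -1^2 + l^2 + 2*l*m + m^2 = l^2 + 2*l*m + m^2 - 1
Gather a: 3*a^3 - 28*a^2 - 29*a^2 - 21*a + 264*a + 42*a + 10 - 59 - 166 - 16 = 3*a^3 - 57*a^2 + 285*a - 231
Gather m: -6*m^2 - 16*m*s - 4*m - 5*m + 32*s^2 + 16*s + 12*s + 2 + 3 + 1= -6*m^2 + m*(-16*s - 9) + 32*s^2 + 28*s + 6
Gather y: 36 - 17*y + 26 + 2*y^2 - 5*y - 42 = 2*y^2 - 22*y + 20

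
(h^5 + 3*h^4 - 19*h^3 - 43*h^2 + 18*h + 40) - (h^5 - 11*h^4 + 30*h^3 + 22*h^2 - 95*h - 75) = 14*h^4 - 49*h^3 - 65*h^2 + 113*h + 115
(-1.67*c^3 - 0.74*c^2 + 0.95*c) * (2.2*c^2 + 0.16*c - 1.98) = -3.674*c^5 - 1.8952*c^4 + 5.2782*c^3 + 1.6172*c^2 - 1.881*c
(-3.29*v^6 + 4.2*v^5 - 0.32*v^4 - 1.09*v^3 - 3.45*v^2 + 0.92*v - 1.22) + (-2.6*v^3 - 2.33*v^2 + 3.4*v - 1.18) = -3.29*v^6 + 4.2*v^5 - 0.32*v^4 - 3.69*v^3 - 5.78*v^2 + 4.32*v - 2.4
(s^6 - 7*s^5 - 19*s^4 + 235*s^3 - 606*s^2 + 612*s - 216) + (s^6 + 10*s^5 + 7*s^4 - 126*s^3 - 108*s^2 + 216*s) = 2*s^6 + 3*s^5 - 12*s^4 + 109*s^3 - 714*s^2 + 828*s - 216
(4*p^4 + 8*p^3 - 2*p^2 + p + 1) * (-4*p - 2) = -16*p^5 - 40*p^4 - 8*p^3 - 6*p - 2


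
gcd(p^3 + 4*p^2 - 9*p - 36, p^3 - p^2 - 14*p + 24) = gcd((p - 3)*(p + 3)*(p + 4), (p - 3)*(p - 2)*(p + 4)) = p^2 + p - 12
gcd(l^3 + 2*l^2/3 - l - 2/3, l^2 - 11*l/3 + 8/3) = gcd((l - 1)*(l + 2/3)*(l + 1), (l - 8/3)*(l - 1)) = l - 1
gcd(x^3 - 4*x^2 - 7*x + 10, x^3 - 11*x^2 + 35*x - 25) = x^2 - 6*x + 5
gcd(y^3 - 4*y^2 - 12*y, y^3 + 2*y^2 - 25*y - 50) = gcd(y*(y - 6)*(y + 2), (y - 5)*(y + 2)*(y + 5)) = y + 2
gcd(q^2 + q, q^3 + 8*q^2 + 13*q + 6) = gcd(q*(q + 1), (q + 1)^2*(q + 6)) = q + 1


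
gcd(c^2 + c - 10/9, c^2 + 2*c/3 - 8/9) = c - 2/3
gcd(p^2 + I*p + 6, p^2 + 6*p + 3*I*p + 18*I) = p + 3*I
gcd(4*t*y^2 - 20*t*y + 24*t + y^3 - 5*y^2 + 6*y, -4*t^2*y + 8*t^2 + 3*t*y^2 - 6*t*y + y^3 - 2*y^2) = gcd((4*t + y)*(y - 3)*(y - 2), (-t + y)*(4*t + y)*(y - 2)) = 4*t*y - 8*t + y^2 - 2*y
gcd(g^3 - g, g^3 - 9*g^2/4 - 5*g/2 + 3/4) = g + 1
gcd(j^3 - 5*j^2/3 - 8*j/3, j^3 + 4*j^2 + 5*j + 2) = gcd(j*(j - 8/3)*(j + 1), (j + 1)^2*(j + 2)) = j + 1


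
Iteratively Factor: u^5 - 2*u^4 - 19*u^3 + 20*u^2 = (u)*(u^4 - 2*u^3 - 19*u^2 + 20*u) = u*(u + 4)*(u^3 - 6*u^2 + 5*u) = u*(u - 1)*(u + 4)*(u^2 - 5*u) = u*(u - 5)*(u - 1)*(u + 4)*(u)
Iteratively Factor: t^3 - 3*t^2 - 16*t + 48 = (t - 4)*(t^2 + t - 12) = (t - 4)*(t - 3)*(t + 4)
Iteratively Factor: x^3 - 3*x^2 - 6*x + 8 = (x - 4)*(x^2 + x - 2) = (x - 4)*(x - 1)*(x + 2)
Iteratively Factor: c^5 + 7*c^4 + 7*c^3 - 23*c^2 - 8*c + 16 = (c + 4)*(c^4 + 3*c^3 - 5*c^2 - 3*c + 4) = (c - 1)*(c + 4)*(c^3 + 4*c^2 - c - 4) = (c - 1)*(c + 1)*(c + 4)*(c^2 + 3*c - 4) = (c - 1)*(c + 1)*(c + 4)^2*(c - 1)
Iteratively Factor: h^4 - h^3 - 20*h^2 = (h)*(h^3 - h^2 - 20*h) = h*(h + 4)*(h^2 - 5*h) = h*(h - 5)*(h + 4)*(h)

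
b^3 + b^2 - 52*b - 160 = (b - 8)*(b + 4)*(b + 5)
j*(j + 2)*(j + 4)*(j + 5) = j^4 + 11*j^3 + 38*j^2 + 40*j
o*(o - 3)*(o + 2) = o^3 - o^2 - 6*o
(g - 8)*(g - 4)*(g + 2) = g^3 - 10*g^2 + 8*g + 64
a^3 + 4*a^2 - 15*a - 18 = (a - 3)*(a + 1)*(a + 6)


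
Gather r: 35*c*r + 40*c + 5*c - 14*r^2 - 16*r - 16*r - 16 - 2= 45*c - 14*r^2 + r*(35*c - 32) - 18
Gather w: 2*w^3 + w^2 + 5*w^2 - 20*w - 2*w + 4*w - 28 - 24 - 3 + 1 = 2*w^3 + 6*w^2 - 18*w - 54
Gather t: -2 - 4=-6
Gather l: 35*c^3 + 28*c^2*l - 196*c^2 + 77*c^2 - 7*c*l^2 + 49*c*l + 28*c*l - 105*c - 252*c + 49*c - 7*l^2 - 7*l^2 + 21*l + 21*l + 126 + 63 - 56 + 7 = 35*c^3 - 119*c^2 - 308*c + l^2*(-7*c - 14) + l*(28*c^2 + 77*c + 42) + 140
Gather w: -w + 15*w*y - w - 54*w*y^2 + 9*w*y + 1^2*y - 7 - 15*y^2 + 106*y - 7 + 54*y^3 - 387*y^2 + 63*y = w*(-54*y^2 + 24*y - 2) + 54*y^3 - 402*y^2 + 170*y - 14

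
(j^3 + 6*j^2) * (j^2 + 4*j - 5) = j^5 + 10*j^4 + 19*j^3 - 30*j^2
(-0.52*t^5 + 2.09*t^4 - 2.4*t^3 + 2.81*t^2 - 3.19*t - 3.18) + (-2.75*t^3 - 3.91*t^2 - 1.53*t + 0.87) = -0.52*t^5 + 2.09*t^4 - 5.15*t^3 - 1.1*t^2 - 4.72*t - 2.31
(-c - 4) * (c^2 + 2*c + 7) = -c^3 - 6*c^2 - 15*c - 28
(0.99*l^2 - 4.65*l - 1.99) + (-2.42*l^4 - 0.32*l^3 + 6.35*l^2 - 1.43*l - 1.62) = -2.42*l^4 - 0.32*l^3 + 7.34*l^2 - 6.08*l - 3.61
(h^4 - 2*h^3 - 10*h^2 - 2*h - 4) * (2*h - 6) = 2*h^5 - 10*h^4 - 8*h^3 + 56*h^2 + 4*h + 24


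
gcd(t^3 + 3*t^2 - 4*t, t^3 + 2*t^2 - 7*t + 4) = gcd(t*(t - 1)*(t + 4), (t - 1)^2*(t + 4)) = t^2 + 3*t - 4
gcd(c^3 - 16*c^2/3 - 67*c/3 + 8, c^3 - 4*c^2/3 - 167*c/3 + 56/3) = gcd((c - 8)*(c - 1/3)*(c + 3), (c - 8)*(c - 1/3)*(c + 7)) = c^2 - 25*c/3 + 8/3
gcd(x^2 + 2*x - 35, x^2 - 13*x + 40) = x - 5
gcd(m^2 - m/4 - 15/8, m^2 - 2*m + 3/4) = m - 3/2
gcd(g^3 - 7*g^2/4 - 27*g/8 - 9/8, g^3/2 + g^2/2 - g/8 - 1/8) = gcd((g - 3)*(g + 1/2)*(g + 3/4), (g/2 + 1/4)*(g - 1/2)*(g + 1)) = g + 1/2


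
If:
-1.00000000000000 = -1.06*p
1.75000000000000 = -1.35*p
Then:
No Solution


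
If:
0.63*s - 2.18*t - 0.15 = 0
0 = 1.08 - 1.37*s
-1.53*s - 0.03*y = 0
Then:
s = 0.79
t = 0.16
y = -40.20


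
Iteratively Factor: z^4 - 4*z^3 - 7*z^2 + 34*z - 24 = (z - 2)*(z^3 - 2*z^2 - 11*z + 12) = (z - 2)*(z + 3)*(z^2 - 5*z + 4) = (z - 4)*(z - 2)*(z + 3)*(z - 1)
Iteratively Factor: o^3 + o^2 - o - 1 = (o - 1)*(o^2 + 2*o + 1) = (o - 1)*(o + 1)*(o + 1)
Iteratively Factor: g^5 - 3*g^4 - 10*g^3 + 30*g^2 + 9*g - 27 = (g + 1)*(g^4 - 4*g^3 - 6*g^2 + 36*g - 27) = (g - 3)*(g + 1)*(g^3 - g^2 - 9*g + 9) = (g - 3)*(g - 1)*(g + 1)*(g^2 - 9) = (g - 3)*(g - 1)*(g + 1)*(g + 3)*(g - 3)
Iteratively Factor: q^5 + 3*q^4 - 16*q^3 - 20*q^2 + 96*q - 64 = (q - 2)*(q^4 + 5*q^3 - 6*q^2 - 32*q + 32) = (q - 2)*(q + 4)*(q^3 + q^2 - 10*q + 8) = (q - 2)^2*(q + 4)*(q^2 + 3*q - 4) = (q - 2)^2*(q - 1)*(q + 4)*(q + 4)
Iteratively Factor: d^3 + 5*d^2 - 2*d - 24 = (d - 2)*(d^2 + 7*d + 12) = (d - 2)*(d + 3)*(d + 4)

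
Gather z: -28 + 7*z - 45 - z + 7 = 6*z - 66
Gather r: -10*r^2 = -10*r^2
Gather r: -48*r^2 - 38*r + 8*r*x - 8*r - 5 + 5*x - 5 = -48*r^2 + r*(8*x - 46) + 5*x - 10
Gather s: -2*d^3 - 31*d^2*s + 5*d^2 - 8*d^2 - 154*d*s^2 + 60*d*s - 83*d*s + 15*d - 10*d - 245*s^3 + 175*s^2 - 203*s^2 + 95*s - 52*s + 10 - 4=-2*d^3 - 3*d^2 + 5*d - 245*s^3 + s^2*(-154*d - 28) + s*(-31*d^2 - 23*d + 43) + 6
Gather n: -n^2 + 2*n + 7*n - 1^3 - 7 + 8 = -n^2 + 9*n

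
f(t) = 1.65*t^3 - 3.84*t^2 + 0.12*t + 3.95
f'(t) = 4.95*t^2 - 7.68*t + 0.12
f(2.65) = 8.01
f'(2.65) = 14.53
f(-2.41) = -41.74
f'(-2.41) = 47.38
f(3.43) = 25.77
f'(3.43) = 32.01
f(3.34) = 22.99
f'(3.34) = 29.69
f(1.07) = 1.70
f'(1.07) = -2.43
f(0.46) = 3.35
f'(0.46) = -2.37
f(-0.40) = 3.18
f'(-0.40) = 3.98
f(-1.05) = -2.32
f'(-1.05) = 13.64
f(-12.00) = -3401.65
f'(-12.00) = 805.08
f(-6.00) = -491.41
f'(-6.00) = 224.40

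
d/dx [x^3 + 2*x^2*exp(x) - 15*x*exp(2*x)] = 2*x^2*exp(x) + 3*x^2 - 30*x*exp(2*x) + 4*x*exp(x) - 15*exp(2*x)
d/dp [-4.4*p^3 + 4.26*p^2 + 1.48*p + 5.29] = -13.2*p^2 + 8.52*p + 1.48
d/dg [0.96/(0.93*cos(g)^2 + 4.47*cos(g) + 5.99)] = (1.7856*cos(g) + 4.2912)*sin(g)/(0.93*cos(g)^2 + 4.47*cos(g) + 5.99)^2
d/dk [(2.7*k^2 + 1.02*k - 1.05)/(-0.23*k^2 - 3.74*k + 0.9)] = (-9.8634*k^2 + 4.377*k - 3.009)/(0.0529*k^4 + 1.7204*k^3 + 13.5736*k^2 - 6.732*k + 0.81)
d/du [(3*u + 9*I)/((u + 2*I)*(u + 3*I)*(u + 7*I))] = 3*(-2*u - 9*I)/(u^4 + 18*I*u^3 - 109*u^2 - 252*I*u + 196)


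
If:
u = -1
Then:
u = -1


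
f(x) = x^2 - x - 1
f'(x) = 2*x - 1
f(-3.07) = 11.49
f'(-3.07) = -7.14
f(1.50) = -0.25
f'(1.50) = 2.00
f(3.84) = 9.91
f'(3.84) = 6.68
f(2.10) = 1.31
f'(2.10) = 3.20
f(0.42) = -1.24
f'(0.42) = -0.16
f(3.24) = 6.26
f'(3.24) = 5.48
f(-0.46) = -0.33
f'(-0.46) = -1.92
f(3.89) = 10.24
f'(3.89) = 6.78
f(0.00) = -1.00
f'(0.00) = -1.00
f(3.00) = 5.00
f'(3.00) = 5.00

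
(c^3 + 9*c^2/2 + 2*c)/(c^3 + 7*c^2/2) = (2*c^2 + 9*c + 4)/(c*(2*c + 7))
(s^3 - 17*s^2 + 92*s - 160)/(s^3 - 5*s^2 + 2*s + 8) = (s^2 - 13*s + 40)/(s^2 - s - 2)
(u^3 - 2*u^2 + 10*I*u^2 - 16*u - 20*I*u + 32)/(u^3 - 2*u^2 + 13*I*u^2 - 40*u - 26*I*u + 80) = (u + 2*I)/(u + 5*I)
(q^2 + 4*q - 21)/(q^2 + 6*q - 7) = (q - 3)/(q - 1)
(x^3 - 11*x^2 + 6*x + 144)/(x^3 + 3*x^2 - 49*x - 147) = (x^2 - 14*x + 48)/(x^2 - 49)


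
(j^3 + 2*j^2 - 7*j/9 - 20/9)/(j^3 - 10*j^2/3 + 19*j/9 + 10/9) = (9*j^3 + 18*j^2 - 7*j - 20)/(9*j^3 - 30*j^2 + 19*j + 10)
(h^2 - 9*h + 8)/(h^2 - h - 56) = (h - 1)/(h + 7)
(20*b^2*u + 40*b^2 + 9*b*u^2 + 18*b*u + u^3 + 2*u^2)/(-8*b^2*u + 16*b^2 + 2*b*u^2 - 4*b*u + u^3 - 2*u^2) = (5*b*u + 10*b + u^2 + 2*u)/(-2*b*u + 4*b + u^2 - 2*u)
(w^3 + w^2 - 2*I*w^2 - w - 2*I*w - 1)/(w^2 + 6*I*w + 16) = (w^3 + w^2 - 2*I*w^2 - w - 2*I*w - 1)/(w^2 + 6*I*w + 16)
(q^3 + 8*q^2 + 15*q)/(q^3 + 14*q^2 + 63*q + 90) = q/(q + 6)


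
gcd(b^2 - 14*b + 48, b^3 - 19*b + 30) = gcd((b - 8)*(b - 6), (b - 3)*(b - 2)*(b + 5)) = 1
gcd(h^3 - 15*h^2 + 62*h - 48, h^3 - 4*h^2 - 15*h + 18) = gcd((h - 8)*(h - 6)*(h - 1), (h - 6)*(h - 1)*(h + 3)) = h^2 - 7*h + 6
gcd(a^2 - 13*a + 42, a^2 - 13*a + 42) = a^2 - 13*a + 42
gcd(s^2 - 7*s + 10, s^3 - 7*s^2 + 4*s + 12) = s - 2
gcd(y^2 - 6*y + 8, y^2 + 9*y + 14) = 1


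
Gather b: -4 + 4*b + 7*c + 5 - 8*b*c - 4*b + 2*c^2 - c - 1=-8*b*c + 2*c^2 + 6*c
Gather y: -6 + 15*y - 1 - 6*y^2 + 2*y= -6*y^2 + 17*y - 7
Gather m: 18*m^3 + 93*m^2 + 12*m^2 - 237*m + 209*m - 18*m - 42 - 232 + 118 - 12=18*m^3 + 105*m^2 - 46*m - 168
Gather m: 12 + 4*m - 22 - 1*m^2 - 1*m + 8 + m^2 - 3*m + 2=0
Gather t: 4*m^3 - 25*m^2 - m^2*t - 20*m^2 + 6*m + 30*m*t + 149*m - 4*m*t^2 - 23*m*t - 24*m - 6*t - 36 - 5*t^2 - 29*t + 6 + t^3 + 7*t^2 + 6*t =4*m^3 - 45*m^2 + 131*m + t^3 + t^2*(2 - 4*m) + t*(-m^2 + 7*m - 29) - 30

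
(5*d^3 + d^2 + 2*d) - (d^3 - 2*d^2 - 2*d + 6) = 4*d^3 + 3*d^2 + 4*d - 6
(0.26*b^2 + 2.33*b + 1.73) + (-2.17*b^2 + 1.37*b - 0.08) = -1.91*b^2 + 3.7*b + 1.65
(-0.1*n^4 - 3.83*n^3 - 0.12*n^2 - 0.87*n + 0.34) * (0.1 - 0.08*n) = 0.008*n^5 + 0.2964*n^4 - 0.3734*n^3 + 0.0576*n^2 - 0.1142*n + 0.034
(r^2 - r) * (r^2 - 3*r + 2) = r^4 - 4*r^3 + 5*r^2 - 2*r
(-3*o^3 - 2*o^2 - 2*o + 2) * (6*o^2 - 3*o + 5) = -18*o^5 - 3*o^4 - 21*o^3 + 8*o^2 - 16*o + 10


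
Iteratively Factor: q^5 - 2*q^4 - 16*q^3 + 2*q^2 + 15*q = (q - 5)*(q^4 + 3*q^3 - q^2 - 3*q) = (q - 5)*(q + 1)*(q^3 + 2*q^2 - 3*q) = (q - 5)*(q + 1)*(q + 3)*(q^2 - q) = (q - 5)*(q - 1)*(q + 1)*(q + 3)*(q)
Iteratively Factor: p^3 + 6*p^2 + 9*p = (p)*(p^2 + 6*p + 9) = p*(p + 3)*(p + 3)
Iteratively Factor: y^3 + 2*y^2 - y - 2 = (y + 1)*(y^2 + y - 2) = (y + 1)*(y + 2)*(y - 1)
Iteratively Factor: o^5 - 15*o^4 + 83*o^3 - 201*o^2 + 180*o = (o - 3)*(o^4 - 12*o^3 + 47*o^2 - 60*o) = (o - 3)^2*(o^3 - 9*o^2 + 20*o) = o*(o - 3)^2*(o^2 - 9*o + 20) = o*(o - 4)*(o - 3)^2*(o - 5)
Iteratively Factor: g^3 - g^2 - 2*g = (g)*(g^2 - g - 2) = g*(g - 2)*(g + 1)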